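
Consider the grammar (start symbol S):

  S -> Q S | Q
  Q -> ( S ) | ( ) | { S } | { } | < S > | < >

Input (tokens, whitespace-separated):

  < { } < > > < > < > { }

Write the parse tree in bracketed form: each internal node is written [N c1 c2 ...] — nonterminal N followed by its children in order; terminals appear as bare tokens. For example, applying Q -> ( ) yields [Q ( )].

S
Q S
< S > S
< Q S > S
< { } S > S
< { } Q > S
< { } < > > S
< { } < > > Q S
< { } < > > < > S
< { } < > > < > Q S
< { } < > > < > < > S
< { } < > > < > < > Q
< { } < > > < > < > { }

[S [Q < [S [Q { }] [S [Q < >]]] >] [S [Q < >] [S [Q < >] [S [Q { }]]]]]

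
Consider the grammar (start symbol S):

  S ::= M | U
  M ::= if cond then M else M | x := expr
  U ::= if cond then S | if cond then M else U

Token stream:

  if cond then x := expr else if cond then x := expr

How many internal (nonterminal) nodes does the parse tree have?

[S [U if cond then [M x := expr] else [U if cond then [S [M x := expr]]]]]

6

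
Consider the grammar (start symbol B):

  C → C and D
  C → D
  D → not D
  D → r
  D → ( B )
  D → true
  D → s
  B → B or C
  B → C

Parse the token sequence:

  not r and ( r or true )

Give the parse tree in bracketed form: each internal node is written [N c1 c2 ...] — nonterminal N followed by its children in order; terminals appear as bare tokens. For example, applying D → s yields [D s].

B
C
C and D
D and D
not D and D
not r and D
not r and ( B )
not r and ( B or C )
not r and ( C or C )
not r and ( D or C )
not r and ( r or C )
not r and ( r or D )
not r and ( r or true )

[B [C [C [D not [D r]]] and [D ( [B [B [C [D r]]] or [C [D true]]] )]]]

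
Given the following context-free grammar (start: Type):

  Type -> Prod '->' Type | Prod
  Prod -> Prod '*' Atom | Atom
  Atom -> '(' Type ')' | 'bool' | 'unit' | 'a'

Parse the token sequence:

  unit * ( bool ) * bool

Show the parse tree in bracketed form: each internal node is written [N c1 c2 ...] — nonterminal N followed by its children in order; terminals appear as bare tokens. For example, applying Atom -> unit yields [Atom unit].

[Type [Prod [Prod [Prod [Atom unit]] * [Atom ( [Type [Prod [Atom bool]]] )]] * [Atom bool]]]

Type
Prod
Prod * Atom
Prod * Atom * Atom
Atom * Atom * Atom
unit * Atom * Atom
unit * ( Type ) * Atom
unit * ( Prod ) * Atom
unit * ( Atom ) * Atom
unit * ( bool ) * Atom
unit * ( bool ) * bool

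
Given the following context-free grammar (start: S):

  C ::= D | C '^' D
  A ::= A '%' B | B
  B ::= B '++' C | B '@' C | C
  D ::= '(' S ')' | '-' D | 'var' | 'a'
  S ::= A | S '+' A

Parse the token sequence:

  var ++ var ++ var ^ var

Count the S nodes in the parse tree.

[S [A [B [B [B [C [D var]]] ++ [C [D var]]] ++ [C [C [D var]] ^ [D var]]]]]

1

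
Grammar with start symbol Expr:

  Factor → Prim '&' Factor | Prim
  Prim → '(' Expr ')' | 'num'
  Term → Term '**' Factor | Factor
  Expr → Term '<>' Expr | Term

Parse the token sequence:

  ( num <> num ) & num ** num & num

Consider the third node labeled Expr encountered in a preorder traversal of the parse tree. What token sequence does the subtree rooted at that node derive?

num

[Expr [Term [Term [Factor [Prim ( [Expr [Term [Factor [Prim num]]] <> [Expr [Term [Factor [Prim num]]]]] )] & [Factor [Prim num]]]] ** [Factor [Prim num] & [Factor [Prim num]]]]]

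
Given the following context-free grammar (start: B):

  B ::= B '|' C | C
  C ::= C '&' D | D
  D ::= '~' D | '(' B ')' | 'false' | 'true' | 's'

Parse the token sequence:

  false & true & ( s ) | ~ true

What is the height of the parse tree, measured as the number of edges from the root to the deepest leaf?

7

[B [B [C [C [C [D false]] & [D true]] & [D ( [B [C [D s]]] )]]] | [C [D ~ [D true]]]]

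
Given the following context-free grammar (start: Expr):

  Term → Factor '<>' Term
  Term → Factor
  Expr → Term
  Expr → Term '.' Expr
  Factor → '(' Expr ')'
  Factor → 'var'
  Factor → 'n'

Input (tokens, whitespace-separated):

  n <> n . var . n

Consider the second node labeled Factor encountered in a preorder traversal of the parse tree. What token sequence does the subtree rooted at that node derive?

[Expr [Term [Factor n] <> [Term [Factor n]]] . [Expr [Term [Factor var]] . [Expr [Term [Factor n]]]]]

n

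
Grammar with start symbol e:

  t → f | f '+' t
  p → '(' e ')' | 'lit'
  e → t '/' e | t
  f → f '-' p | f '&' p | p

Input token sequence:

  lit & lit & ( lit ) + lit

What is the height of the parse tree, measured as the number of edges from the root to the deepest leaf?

[e [t [f [f [f [p lit]] & [p lit]] & [p ( [e [t [f [p lit]]]] )]] + [t [f [p lit]]]]]

8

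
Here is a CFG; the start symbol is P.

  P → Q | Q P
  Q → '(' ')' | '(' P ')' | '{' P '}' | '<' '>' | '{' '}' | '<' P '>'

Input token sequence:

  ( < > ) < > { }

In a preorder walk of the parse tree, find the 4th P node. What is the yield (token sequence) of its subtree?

[P [Q ( [P [Q < >]] )] [P [Q < >] [P [Q { }]]]]

{ }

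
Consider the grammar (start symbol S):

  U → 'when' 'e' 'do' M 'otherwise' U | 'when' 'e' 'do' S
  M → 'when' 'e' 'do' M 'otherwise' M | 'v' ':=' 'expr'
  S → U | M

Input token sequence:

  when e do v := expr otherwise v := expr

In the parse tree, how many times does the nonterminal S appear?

1

[S [M when e do [M v := expr] otherwise [M v := expr]]]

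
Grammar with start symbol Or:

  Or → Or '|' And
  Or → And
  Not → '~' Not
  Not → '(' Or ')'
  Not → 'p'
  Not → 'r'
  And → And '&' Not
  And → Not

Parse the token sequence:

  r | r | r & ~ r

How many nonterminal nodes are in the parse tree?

12

[Or [Or [Or [And [Not r]]] | [And [Not r]]] | [And [And [Not r]] & [Not ~ [Not r]]]]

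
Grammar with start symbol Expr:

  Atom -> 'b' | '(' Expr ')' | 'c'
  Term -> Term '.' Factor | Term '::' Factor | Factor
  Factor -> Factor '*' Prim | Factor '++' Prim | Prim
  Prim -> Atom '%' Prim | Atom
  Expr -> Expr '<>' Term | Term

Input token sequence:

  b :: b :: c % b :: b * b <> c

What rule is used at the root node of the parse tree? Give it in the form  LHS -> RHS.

[Expr [Expr [Term [Term [Term [Term [Factor [Prim [Atom b]]]] :: [Factor [Prim [Atom b]]]] :: [Factor [Prim [Atom c] % [Prim [Atom b]]]]] :: [Factor [Factor [Prim [Atom b]]] * [Prim [Atom b]]]]] <> [Term [Factor [Prim [Atom c]]]]]

Expr -> Expr '<>' Term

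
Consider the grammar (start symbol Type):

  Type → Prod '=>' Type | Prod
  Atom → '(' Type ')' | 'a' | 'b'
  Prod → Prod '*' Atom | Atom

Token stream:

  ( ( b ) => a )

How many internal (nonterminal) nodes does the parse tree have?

[Type [Prod [Atom ( [Type [Prod [Atom ( [Type [Prod [Atom b]]] )]] => [Type [Prod [Atom a]]]] )]]]

12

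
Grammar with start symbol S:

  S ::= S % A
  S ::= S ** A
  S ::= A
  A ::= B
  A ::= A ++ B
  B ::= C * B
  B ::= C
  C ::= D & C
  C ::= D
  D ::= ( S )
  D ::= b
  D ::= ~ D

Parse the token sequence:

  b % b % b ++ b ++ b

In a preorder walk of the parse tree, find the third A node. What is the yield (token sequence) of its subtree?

b ++ b ++ b

[S [S [S [A [B [C [D b]]]]] % [A [B [C [D b]]]]] % [A [A [A [B [C [D b]]]] ++ [B [C [D b]]]] ++ [B [C [D b]]]]]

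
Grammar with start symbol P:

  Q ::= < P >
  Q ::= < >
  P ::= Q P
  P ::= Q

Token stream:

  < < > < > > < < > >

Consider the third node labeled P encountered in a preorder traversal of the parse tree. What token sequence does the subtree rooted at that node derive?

< >

[P [Q < [P [Q < >] [P [Q < >]]] >] [P [Q < [P [Q < >]] >]]]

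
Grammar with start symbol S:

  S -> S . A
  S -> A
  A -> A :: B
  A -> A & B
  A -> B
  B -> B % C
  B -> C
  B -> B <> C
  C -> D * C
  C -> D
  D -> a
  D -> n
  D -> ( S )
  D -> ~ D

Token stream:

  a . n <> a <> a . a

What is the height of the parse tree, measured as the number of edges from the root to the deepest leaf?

8

[S [S [S [A [B [C [D a]]]]] . [A [B [B [B [C [D n]]] <> [C [D a]]] <> [C [D a]]]]] . [A [B [C [D a]]]]]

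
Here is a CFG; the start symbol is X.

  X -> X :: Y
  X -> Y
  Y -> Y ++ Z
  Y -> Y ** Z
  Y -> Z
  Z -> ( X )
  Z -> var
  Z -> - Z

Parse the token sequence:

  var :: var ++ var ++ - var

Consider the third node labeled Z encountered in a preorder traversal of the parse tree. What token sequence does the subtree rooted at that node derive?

[X [X [Y [Z var]]] :: [Y [Y [Y [Z var]] ++ [Z var]] ++ [Z - [Z var]]]]

var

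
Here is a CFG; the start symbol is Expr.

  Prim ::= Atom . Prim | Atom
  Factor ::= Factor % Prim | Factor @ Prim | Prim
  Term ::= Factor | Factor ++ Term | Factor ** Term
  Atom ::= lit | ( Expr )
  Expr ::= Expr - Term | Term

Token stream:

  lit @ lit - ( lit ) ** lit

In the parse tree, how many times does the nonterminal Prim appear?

5

[Expr [Expr [Term [Factor [Factor [Prim [Atom lit]]] @ [Prim [Atom lit]]]]] - [Term [Factor [Prim [Atom ( [Expr [Term [Factor [Prim [Atom lit]]]]] )]]] ** [Term [Factor [Prim [Atom lit]]]]]]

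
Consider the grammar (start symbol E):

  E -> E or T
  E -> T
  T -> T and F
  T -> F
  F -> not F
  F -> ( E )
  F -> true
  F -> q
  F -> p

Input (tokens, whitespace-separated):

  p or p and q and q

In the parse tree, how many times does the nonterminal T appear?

4

[E [E [T [F p]]] or [T [T [T [F p]] and [F q]] and [F q]]]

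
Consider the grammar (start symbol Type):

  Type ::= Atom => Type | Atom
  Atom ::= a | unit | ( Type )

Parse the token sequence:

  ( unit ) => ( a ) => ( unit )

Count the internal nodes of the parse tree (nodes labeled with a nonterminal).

[Type [Atom ( [Type [Atom unit]] )] => [Type [Atom ( [Type [Atom a]] )] => [Type [Atom ( [Type [Atom unit]] )]]]]

12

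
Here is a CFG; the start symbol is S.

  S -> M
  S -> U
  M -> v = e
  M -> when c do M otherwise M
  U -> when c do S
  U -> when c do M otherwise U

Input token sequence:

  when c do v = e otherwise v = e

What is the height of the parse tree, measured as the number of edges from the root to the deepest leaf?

[S [M when c do [M v = e] otherwise [M v = e]]]

3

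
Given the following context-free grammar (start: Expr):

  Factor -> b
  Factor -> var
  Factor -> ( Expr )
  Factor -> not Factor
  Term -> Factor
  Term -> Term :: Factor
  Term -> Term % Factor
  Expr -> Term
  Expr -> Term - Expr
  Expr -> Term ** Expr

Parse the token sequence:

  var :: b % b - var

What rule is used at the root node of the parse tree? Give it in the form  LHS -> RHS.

[Expr [Term [Term [Term [Factor var]] :: [Factor b]] % [Factor b]] - [Expr [Term [Factor var]]]]

Expr -> Term - Expr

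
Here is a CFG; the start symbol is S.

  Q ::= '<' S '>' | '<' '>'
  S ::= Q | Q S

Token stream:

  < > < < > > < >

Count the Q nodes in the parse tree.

[S [Q < >] [S [Q < [S [Q < >]] >] [S [Q < >]]]]

4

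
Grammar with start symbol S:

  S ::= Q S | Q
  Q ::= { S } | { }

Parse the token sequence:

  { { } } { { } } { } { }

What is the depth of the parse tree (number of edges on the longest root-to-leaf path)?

[S [Q { [S [Q { }]] }] [S [Q { [S [Q { }]] }] [S [Q { }] [S [Q { }]]]]]

5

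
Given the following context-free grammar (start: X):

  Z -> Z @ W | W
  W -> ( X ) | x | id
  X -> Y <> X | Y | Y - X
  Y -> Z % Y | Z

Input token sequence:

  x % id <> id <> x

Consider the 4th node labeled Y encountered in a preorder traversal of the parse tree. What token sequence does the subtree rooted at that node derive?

x

[X [Y [Z [W x]] % [Y [Z [W id]]]] <> [X [Y [Z [W id]]] <> [X [Y [Z [W x]]]]]]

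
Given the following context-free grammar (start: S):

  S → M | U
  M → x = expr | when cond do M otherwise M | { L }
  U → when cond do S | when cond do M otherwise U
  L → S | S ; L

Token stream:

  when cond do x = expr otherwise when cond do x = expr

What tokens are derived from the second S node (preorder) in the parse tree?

[S [U when cond do [M x = expr] otherwise [U when cond do [S [M x = expr]]]]]

x = expr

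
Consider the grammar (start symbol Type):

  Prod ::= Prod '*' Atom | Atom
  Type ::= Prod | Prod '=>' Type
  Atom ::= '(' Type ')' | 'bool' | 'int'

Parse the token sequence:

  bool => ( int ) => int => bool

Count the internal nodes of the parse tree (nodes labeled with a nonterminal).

[Type [Prod [Atom bool]] => [Type [Prod [Atom ( [Type [Prod [Atom int]]] )]] => [Type [Prod [Atom int]] => [Type [Prod [Atom bool]]]]]]

15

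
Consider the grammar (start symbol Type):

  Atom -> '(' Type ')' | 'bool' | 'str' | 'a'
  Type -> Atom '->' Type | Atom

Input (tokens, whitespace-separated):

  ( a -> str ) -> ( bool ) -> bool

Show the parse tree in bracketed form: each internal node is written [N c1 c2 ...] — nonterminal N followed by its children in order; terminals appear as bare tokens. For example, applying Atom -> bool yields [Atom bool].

Type
Atom -> Type
( Type ) -> Type
( Atom -> Type ) -> Type
( a -> Type ) -> Type
( a -> Atom ) -> Type
( a -> str ) -> Type
( a -> str ) -> Atom -> Type
( a -> str ) -> ( Type ) -> Type
( a -> str ) -> ( Atom ) -> Type
( a -> str ) -> ( bool ) -> Type
( a -> str ) -> ( bool ) -> Atom
( a -> str ) -> ( bool ) -> bool

[Type [Atom ( [Type [Atom a] -> [Type [Atom str]]] )] -> [Type [Atom ( [Type [Atom bool]] )] -> [Type [Atom bool]]]]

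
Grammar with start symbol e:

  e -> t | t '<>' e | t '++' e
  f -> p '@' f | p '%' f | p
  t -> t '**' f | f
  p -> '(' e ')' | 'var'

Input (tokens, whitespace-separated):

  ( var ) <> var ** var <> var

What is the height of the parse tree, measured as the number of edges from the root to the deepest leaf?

[e [t [f [p ( [e [t [f [p var]]]] )]]] <> [e [t [t [f [p var]]] ** [f [p var]]] <> [e [t [f [p var]]]]]]

8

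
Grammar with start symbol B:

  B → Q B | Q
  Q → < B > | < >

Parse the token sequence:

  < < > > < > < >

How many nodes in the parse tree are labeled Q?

4

[B [Q < [B [Q < >]] >] [B [Q < >] [B [Q < >]]]]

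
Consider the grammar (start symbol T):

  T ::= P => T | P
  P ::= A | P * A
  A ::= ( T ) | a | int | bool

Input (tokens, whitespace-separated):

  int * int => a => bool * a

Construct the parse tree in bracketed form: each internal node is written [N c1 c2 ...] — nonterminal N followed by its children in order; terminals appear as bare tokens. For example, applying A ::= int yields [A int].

[T [P [P [A int]] * [A int]] => [T [P [A a]] => [T [P [P [A bool]] * [A a]]]]]

T
P => T
P * A => T
A * A => T
int * A => T
int * int => T
int * int => P => T
int * int => A => T
int * int => a => T
int * int => a => P
int * int => a => P * A
int * int => a => A * A
int * int => a => bool * A
int * int => a => bool * a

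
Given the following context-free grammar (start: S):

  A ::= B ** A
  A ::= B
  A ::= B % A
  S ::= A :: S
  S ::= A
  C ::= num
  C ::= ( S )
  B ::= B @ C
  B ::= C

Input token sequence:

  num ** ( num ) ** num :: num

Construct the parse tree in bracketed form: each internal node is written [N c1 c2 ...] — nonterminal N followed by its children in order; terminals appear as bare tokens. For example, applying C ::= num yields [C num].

S
A :: S
B ** A :: S
C ** A :: S
num ** A :: S
num ** B ** A :: S
num ** C ** A :: S
num ** ( S ) ** A :: S
num ** ( A ) ** A :: S
num ** ( B ) ** A :: S
num ** ( C ) ** A :: S
num ** ( num ) ** A :: S
num ** ( num ) ** B :: S
num ** ( num ) ** C :: S
num ** ( num ) ** num :: S
num ** ( num ) ** num :: A
num ** ( num ) ** num :: B
num ** ( num ) ** num :: C
num ** ( num ) ** num :: num

[S [A [B [C num]] ** [A [B [C ( [S [A [B [C num]]]] )]] ** [A [B [C num]]]]] :: [S [A [B [C num]]]]]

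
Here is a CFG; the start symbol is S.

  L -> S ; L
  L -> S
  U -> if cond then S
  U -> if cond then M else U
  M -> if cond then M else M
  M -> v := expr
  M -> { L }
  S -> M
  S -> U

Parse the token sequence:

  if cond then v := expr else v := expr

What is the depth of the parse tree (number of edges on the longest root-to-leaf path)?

[S [M if cond then [M v := expr] else [M v := expr]]]

3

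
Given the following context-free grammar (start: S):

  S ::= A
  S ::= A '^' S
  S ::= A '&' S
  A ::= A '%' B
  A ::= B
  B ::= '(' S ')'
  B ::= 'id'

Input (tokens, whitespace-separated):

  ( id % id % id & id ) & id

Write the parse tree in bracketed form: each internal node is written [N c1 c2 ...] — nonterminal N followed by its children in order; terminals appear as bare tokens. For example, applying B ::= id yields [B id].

[S [A [B ( [S [A [A [A [B id]] % [B id]] % [B id]] & [S [A [B id]]]] )]] & [S [A [B id]]]]

S
A & S
B & S
( S ) & S
( A & S ) & S
( A % B & S ) & S
( A % B % B & S ) & S
( B % B % B & S ) & S
( id % B % B & S ) & S
( id % id % B & S ) & S
( id % id % id & S ) & S
( id % id % id & A ) & S
( id % id % id & B ) & S
( id % id % id & id ) & S
( id % id % id & id ) & A
( id % id % id & id ) & B
( id % id % id & id ) & id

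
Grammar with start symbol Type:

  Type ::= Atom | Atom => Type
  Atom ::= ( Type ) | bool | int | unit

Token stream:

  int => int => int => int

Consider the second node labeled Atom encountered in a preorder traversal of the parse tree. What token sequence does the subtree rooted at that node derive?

[Type [Atom int] => [Type [Atom int] => [Type [Atom int] => [Type [Atom int]]]]]

int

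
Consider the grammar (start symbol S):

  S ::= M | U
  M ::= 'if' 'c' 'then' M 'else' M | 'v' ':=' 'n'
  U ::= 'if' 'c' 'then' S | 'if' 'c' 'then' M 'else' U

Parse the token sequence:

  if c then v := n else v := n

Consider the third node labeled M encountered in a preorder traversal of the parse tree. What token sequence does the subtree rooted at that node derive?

[S [M if c then [M v := n] else [M v := n]]]

v := n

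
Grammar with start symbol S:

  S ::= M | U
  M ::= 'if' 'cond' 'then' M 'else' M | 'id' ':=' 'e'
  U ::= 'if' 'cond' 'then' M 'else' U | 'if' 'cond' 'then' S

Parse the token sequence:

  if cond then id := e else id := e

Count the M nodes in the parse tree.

[S [M if cond then [M id := e] else [M id := e]]]

3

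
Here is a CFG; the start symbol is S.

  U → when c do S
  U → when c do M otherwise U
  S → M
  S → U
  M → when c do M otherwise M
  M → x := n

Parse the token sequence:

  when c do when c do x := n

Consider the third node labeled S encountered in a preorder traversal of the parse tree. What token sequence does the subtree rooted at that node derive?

[S [U when c do [S [U when c do [S [M x := n]]]]]]

x := n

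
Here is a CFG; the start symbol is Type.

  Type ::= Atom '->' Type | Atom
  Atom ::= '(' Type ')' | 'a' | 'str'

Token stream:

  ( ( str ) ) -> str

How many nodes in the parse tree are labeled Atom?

4

[Type [Atom ( [Type [Atom ( [Type [Atom str]] )]] )] -> [Type [Atom str]]]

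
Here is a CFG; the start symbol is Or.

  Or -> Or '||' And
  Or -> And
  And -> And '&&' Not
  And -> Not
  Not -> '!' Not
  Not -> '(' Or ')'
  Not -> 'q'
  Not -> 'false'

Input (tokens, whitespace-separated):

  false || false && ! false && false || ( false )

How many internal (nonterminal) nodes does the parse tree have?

17

[Or [Or [Or [And [Not false]]] || [And [And [And [Not false]] && [Not ! [Not false]]] && [Not false]]] || [And [Not ( [Or [And [Not false]]] )]]]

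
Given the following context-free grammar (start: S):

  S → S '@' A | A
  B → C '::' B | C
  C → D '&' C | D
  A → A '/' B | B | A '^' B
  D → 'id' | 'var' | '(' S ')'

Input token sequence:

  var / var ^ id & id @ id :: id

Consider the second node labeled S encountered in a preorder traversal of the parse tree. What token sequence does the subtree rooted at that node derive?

var / var ^ id & id

[S [S [A [A [A [B [C [D var]]]] / [B [C [D var]]]] ^ [B [C [D id] & [C [D id]]]]]] @ [A [B [C [D id]] :: [B [C [D id]]]]]]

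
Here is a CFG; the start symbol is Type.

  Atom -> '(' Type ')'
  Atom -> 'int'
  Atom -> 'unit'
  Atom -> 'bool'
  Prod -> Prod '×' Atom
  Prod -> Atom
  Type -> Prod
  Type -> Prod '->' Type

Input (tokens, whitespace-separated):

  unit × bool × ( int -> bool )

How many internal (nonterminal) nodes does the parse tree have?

[Type [Prod [Prod [Prod [Atom unit]] × [Atom bool]] × [Atom ( [Type [Prod [Atom int]] -> [Type [Prod [Atom bool]]]] )]]]

13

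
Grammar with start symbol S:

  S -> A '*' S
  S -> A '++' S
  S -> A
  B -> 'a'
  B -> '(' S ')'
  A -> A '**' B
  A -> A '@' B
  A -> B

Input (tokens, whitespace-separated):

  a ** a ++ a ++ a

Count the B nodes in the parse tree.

4

[S [A [A [B a]] ** [B a]] ++ [S [A [B a]] ++ [S [A [B a]]]]]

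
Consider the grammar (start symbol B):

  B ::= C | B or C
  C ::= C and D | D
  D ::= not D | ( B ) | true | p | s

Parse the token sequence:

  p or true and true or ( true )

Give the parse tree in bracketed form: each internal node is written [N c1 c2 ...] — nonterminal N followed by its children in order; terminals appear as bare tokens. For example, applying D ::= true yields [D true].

[B [B [B [C [D p]]] or [C [C [D true]] and [D true]]] or [C [D ( [B [C [D true]]] )]]]

B
B or C
B or C or C
C or C or C
D or C or C
p or C or C
p or C and D or C
p or D and D or C
p or true and D or C
p or true and true or C
p or true and true or D
p or true and true or ( B )
p or true and true or ( C )
p or true and true or ( D )
p or true and true or ( true )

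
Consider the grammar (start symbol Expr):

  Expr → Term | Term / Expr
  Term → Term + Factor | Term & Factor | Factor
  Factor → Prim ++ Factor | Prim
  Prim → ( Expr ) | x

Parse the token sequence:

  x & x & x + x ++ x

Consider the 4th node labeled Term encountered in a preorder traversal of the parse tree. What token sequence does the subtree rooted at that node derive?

[Expr [Term [Term [Term [Term [Factor [Prim x]]] & [Factor [Prim x]]] & [Factor [Prim x]]] + [Factor [Prim x] ++ [Factor [Prim x]]]]]

x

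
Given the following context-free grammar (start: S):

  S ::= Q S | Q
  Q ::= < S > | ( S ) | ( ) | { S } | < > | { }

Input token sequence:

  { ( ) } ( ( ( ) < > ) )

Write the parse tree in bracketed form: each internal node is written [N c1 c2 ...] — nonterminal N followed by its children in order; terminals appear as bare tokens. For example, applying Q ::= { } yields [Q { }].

[S [Q { [S [Q ( )]] }] [S [Q ( [S [Q ( [S [Q ( )] [S [Q < >]]] )]] )]]]

S
Q S
{ S } S
{ Q } S
{ ( ) } S
{ ( ) } Q
{ ( ) } ( S )
{ ( ) } ( Q )
{ ( ) } ( ( S ) )
{ ( ) } ( ( Q S ) )
{ ( ) } ( ( ( ) S ) )
{ ( ) } ( ( ( ) Q ) )
{ ( ) } ( ( ( ) < > ) )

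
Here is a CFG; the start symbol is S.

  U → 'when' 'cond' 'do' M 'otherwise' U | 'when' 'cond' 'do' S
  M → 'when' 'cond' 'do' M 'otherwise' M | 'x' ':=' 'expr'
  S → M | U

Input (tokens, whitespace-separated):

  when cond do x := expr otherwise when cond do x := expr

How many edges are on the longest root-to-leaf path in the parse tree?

[S [U when cond do [M x := expr] otherwise [U when cond do [S [M x := expr]]]]]

5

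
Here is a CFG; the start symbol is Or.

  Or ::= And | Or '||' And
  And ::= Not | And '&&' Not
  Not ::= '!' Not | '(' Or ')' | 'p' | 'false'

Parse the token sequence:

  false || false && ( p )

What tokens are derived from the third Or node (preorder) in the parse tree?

[Or [Or [And [Not false]]] || [And [And [Not false]] && [Not ( [Or [And [Not p]]] )]]]

p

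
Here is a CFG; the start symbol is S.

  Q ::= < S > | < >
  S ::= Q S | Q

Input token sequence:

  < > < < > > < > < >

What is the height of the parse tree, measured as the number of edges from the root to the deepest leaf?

5

[S [Q < >] [S [Q < [S [Q < >]] >] [S [Q < >] [S [Q < >]]]]]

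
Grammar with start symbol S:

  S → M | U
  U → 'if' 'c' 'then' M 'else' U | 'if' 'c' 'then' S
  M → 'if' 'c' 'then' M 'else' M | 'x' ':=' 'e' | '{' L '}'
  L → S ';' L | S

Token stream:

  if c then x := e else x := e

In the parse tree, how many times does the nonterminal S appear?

[S [M if c then [M x := e] else [M x := e]]]

1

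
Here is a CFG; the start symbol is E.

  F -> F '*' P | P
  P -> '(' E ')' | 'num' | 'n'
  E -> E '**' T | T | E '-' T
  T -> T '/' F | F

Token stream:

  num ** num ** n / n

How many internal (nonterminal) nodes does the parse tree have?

[E [E [E [T [F [P num]]]] ** [T [F [P num]]]] ** [T [T [F [P n]]] / [F [P n]]]]

15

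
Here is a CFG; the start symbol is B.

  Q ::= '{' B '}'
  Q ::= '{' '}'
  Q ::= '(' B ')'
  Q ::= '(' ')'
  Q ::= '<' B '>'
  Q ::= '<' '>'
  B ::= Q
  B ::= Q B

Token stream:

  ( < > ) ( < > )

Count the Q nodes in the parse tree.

4

[B [Q ( [B [Q < >]] )] [B [Q ( [B [Q < >]] )]]]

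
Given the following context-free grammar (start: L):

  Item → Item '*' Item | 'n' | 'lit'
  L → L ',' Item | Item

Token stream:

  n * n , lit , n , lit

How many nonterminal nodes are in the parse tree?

[L [L [L [L [Item [Item n] * [Item n]]] , [Item lit]] , [Item n]] , [Item lit]]

10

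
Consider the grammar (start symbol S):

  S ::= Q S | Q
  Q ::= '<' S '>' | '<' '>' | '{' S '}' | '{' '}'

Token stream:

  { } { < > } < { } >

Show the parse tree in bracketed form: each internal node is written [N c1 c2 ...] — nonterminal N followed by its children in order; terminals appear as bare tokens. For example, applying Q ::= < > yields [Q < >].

[S [Q { }] [S [Q { [S [Q < >]] }] [S [Q < [S [Q { }]] >]]]]

S
Q S
{ } S
{ } Q S
{ } { S } S
{ } { Q } S
{ } { < > } S
{ } { < > } Q
{ } { < > } < S >
{ } { < > } < Q >
{ } { < > } < { } >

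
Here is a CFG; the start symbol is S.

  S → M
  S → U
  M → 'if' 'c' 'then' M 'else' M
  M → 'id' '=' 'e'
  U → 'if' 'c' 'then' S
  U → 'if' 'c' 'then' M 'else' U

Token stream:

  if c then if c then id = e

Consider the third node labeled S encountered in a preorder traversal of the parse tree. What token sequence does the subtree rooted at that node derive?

id = e

[S [U if c then [S [U if c then [S [M id = e]]]]]]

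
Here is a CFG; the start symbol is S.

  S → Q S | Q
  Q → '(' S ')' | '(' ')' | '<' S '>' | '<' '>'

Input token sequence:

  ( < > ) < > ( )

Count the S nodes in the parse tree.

[S [Q ( [S [Q < >]] )] [S [Q < >] [S [Q ( )]]]]

4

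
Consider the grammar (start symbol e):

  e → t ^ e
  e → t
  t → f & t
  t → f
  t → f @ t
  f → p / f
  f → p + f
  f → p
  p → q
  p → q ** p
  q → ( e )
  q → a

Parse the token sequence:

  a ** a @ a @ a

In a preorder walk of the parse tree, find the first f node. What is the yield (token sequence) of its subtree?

a ** a

[e [t [f [p [q a] ** [p [q a]]]] @ [t [f [p [q a]]] @ [t [f [p [q a]]]]]]]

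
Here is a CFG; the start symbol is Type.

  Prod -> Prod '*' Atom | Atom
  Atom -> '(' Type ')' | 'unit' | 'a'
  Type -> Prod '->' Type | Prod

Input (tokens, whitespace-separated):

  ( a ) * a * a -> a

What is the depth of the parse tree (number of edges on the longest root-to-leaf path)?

8

[Type [Prod [Prod [Prod [Atom ( [Type [Prod [Atom a]]] )]] * [Atom a]] * [Atom a]] -> [Type [Prod [Atom a]]]]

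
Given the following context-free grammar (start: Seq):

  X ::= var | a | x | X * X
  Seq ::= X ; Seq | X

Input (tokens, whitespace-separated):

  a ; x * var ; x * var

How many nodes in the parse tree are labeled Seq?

3

[Seq [X a] ; [Seq [X [X x] * [X var]] ; [Seq [X [X x] * [X var]]]]]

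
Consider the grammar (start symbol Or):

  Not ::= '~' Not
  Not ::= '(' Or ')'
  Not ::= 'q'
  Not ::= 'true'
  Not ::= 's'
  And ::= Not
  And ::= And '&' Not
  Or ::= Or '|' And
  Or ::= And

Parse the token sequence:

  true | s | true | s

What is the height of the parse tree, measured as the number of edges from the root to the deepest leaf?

6

[Or [Or [Or [Or [And [Not true]]] | [And [Not s]]] | [And [Not true]]] | [And [Not s]]]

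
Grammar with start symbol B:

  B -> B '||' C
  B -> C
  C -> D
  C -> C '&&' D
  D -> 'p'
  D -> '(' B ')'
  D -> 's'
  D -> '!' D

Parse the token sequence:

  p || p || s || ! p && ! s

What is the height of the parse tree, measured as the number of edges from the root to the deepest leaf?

6

[B [B [B [B [C [D p]]] || [C [D p]]] || [C [D s]]] || [C [C [D ! [D p]]] && [D ! [D s]]]]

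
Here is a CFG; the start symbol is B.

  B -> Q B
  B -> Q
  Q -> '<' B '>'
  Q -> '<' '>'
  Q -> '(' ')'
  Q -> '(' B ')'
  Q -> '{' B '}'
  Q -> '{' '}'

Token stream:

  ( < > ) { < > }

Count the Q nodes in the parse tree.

4

[B [Q ( [B [Q < >]] )] [B [Q { [B [Q < >]] }]]]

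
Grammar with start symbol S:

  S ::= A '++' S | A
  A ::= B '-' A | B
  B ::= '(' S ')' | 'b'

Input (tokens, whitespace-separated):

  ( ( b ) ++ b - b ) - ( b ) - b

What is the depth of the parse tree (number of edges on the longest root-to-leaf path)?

9

[S [A [B ( [S [A [B ( [S [A [B b]]] )]] ++ [S [A [B b] - [A [B b]]]]] )] - [A [B ( [S [A [B b]]] )] - [A [B b]]]]]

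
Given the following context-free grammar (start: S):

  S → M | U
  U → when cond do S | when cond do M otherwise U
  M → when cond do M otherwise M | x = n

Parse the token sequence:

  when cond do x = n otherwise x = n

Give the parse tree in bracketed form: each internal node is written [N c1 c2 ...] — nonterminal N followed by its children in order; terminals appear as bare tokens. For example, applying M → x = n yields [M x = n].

S
M
when cond do M otherwise M
when cond do x = n otherwise M
when cond do x = n otherwise x = n

[S [M when cond do [M x = n] otherwise [M x = n]]]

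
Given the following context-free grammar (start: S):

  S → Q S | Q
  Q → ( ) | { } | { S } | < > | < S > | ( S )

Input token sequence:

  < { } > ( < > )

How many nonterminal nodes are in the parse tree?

[S [Q < [S [Q { }]] >] [S [Q ( [S [Q < >]] )]]]

8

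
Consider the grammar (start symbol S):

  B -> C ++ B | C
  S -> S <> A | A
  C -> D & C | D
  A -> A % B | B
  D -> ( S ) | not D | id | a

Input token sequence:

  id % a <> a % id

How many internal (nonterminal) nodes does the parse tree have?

[S [S [A [A [B [C [D id]]]] % [B [C [D a]]]]] <> [A [A [B [C [D a]]]] % [B [C [D id]]]]]

18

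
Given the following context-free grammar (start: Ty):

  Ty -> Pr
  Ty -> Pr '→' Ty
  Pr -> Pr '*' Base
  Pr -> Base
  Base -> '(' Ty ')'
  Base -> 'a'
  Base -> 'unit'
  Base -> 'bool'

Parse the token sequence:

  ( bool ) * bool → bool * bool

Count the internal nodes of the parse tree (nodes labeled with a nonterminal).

[Ty [Pr [Pr [Base ( [Ty [Pr [Base bool]]] )]] * [Base bool]] → [Ty [Pr [Pr [Base bool]] * [Base bool]]]]

13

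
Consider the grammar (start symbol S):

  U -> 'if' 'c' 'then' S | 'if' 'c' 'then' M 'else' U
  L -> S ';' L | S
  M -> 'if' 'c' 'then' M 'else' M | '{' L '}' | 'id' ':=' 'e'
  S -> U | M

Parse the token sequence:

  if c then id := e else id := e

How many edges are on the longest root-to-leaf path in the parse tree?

3

[S [M if c then [M id := e] else [M id := e]]]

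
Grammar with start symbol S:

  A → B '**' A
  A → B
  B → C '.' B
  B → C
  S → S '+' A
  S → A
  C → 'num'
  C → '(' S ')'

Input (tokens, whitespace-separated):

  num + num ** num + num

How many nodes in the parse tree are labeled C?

[S [S [S [A [B [C num]]]] + [A [B [C num]] ** [A [B [C num]]]]] + [A [B [C num]]]]

4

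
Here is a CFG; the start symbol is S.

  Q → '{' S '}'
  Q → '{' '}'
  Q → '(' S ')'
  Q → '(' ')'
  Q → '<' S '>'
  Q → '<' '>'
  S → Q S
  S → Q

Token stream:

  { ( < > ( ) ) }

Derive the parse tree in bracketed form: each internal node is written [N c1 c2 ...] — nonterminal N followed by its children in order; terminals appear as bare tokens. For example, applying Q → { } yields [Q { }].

S
Q
{ S }
{ Q }
{ ( S ) }
{ ( Q S ) }
{ ( < > S ) }
{ ( < > Q ) }
{ ( < > ( ) ) }

[S [Q { [S [Q ( [S [Q < >] [S [Q ( )]]] )]] }]]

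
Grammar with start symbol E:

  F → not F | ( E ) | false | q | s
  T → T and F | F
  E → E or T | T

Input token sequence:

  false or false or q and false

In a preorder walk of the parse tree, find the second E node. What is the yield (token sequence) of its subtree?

[E [E [E [T [F false]]] or [T [F false]]] or [T [T [F q]] and [F false]]]

false or false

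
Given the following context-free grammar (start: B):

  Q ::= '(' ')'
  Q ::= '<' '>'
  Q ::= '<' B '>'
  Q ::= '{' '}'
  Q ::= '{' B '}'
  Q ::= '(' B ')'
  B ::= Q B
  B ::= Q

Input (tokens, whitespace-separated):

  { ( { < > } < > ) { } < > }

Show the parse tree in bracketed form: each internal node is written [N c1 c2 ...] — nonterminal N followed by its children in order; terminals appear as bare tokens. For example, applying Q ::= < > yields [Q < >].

[B [Q { [B [Q ( [B [Q { [B [Q < >]] }] [B [Q < >]]] )] [B [Q { }] [B [Q < >]]]] }]]

B
Q
{ B }
{ Q B }
{ ( B ) B }
{ ( Q B ) B }
{ ( { B } B ) B }
{ ( { Q } B ) B }
{ ( { < > } B ) B }
{ ( { < > } Q ) B }
{ ( { < > } < > ) B }
{ ( { < > } < > ) Q B }
{ ( { < > } < > ) { } B }
{ ( { < > } < > ) { } Q }
{ ( { < > } < > ) { } < > }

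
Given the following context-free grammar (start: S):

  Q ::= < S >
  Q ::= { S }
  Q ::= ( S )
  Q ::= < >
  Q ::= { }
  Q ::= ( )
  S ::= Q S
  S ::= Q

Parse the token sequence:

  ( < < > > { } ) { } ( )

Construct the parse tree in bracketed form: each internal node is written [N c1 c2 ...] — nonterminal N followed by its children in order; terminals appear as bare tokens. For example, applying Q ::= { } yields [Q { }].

[S [Q ( [S [Q < [S [Q < >]] >] [S [Q { }]]] )] [S [Q { }] [S [Q ( )]]]]

S
Q S
( S ) S
( Q S ) S
( < S > S ) S
( < Q > S ) S
( < < > > S ) S
( < < > > Q ) S
( < < > > { } ) S
( < < > > { } ) Q S
( < < > > { } ) { } S
( < < > > { } ) { } Q
( < < > > { } ) { } ( )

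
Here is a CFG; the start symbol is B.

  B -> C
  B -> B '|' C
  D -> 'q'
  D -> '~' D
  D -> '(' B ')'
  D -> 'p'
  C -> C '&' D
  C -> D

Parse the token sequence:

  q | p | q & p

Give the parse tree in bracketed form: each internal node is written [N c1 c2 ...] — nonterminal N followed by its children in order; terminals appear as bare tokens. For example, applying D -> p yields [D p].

[B [B [B [C [D q]]] | [C [D p]]] | [C [C [D q]] & [D p]]]

B
B | C
B | C | C
C | C | C
D | C | C
q | C | C
q | D | C
q | p | C
q | p | C & D
q | p | D & D
q | p | q & D
q | p | q & p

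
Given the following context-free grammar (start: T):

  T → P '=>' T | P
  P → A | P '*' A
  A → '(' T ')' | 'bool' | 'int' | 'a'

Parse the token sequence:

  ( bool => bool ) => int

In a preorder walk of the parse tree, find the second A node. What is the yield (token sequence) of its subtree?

bool

[T [P [A ( [T [P [A bool]] => [T [P [A bool]]]] )]] => [T [P [A int]]]]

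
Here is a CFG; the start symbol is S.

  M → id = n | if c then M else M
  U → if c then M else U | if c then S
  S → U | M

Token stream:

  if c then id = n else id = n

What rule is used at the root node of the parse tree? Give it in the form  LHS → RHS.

S → M

[S [M if c then [M id = n] else [M id = n]]]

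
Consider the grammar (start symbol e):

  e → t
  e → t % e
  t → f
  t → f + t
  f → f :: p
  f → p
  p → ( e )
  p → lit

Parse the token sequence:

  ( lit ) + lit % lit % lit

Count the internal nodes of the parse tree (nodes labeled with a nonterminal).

[e [t [f [p ( [e [t [f [p lit]]]] )]] + [t [f [p lit]]]] % [e [t [f [p lit]]] % [e [t [f [p lit]]]]]]

19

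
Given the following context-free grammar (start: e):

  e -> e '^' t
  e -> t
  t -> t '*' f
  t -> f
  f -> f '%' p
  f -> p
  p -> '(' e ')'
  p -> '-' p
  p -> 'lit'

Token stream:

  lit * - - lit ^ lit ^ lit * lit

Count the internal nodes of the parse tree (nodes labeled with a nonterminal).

20

[e [e [e [t [t [f [p lit]]] * [f [p - [p - [p lit]]]]]] ^ [t [f [p lit]]]] ^ [t [t [f [p lit]]] * [f [p lit]]]]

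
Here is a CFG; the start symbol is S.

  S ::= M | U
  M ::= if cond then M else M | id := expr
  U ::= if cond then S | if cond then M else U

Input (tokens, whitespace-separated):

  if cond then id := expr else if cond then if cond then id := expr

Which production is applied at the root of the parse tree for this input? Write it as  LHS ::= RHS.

S ::= U

[S [U if cond then [M id := expr] else [U if cond then [S [U if cond then [S [M id := expr]]]]]]]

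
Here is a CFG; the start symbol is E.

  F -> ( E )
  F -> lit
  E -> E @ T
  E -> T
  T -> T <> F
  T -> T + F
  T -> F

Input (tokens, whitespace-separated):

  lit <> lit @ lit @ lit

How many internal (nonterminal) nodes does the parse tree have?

[E [E [E [T [T [F lit]] <> [F lit]]] @ [T [F lit]]] @ [T [F lit]]]

11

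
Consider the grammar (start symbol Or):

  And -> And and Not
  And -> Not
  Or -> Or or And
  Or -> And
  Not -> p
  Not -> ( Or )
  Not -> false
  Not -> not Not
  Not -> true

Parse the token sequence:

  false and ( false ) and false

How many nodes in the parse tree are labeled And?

4

[Or [And [And [And [Not false]] and [Not ( [Or [And [Not false]]] )]] and [Not false]]]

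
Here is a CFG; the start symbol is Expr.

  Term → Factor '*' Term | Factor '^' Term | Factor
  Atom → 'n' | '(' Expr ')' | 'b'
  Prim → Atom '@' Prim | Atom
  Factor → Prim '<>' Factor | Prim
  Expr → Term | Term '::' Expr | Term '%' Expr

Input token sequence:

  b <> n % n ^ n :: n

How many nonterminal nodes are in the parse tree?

[Expr [Term [Factor [Prim [Atom b]] <> [Factor [Prim [Atom n]]]]] % [Expr [Term [Factor [Prim [Atom n]]] ^ [Term [Factor [Prim [Atom n]]]]] :: [Expr [Term [Factor [Prim [Atom n]]]]]]]

22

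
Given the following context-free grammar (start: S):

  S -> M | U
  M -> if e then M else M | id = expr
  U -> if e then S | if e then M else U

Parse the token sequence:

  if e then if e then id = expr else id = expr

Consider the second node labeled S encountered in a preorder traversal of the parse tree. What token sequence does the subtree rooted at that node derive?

if e then id = expr else id = expr

[S [U if e then [S [M if e then [M id = expr] else [M id = expr]]]]]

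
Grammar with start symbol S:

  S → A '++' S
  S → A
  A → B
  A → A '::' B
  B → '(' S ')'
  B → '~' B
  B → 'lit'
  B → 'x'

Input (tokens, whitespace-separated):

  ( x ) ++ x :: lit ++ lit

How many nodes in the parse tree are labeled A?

5

[S [A [B ( [S [A [B x]]] )]] ++ [S [A [A [B x]] :: [B lit]] ++ [S [A [B lit]]]]]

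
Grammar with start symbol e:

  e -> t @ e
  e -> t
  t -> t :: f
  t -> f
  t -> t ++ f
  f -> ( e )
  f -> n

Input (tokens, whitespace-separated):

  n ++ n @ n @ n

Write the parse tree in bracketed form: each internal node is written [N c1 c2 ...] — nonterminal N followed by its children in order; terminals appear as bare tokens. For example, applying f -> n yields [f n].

e
t @ e
t ++ f @ e
f ++ f @ e
n ++ f @ e
n ++ n @ e
n ++ n @ t @ e
n ++ n @ f @ e
n ++ n @ n @ e
n ++ n @ n @ t
n ++ n @ n @ f
n ++ n @ n @ n

[e [t [t [f n]] ++ [f n]] @ [e [t [f n]] @ [e [t [f n]]]]]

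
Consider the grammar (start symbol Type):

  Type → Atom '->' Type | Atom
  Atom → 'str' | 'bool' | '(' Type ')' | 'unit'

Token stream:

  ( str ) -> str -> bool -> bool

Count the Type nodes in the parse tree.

5

[Type [Atom ( [Type [Atom str]] )] -> [Type [Atom str] -> [Type [Atom bool] -> [Type [Atom bool]]]]]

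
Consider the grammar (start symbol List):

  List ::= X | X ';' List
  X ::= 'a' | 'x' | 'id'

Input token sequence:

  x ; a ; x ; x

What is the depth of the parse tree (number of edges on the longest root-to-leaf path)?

5

[List [X x] ; [List [X a] ; [List [X x] ; [List [X x]]]]]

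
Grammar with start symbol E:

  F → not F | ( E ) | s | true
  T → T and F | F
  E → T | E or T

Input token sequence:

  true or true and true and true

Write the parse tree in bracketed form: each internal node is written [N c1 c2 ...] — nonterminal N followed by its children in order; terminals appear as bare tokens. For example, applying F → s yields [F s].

[E [E [T [F true]]] or [T [T [T [F true]] and [F true]] and [F true]]]

E
E or T
T or T
F or T
true or T
true or T and F
true or T and F and F
true or F and F and F
true or true and F and F
true or true and true and F
true or true and true and true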